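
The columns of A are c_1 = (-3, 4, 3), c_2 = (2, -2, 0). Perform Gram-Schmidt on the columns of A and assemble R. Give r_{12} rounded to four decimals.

c_1 = (-3, 4, 3); ‖c_1‖ = 5.8310, so e_1 = (-0.5145, 0.6860, 0.5145).
r_{12} = e_1·c_2 = -2.4010.

r_{12} = -2.4010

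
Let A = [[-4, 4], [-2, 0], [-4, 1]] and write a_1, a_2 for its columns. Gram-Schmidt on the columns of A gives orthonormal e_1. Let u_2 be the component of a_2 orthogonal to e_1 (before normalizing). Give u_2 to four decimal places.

e_1 = a_1/‖a_1‖ = (-4, -2, -4)/6.0000 = (-0.6667, -0.3333, -0.6667).
r_{12} = e_1·a_2 = -3.3333.
u_2 = a_2 + 3.3333·e_1 = (1.7778, -1.1111, -1.2222).

u_2 = (1.7778, -1.1111, -1.2222)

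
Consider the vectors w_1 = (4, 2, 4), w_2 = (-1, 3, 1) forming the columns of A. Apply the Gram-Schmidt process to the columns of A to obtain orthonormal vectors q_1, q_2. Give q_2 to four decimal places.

q_1 = w_1/‖w_1‖ = (4, 2, 4)/6.0000 = (0.6667, 0.3333, 0.6667).
r_{12} = q_1·w_2 = 1.0000.
u_2 = w_2 − 1.0000·q_1 = (-1.6667, 2.6667, 0.3333).
‖u_2‖ = 3.1623, so q_2 = (-0.5270, 0.8433, 0.1054).

q_2 = (-0.5270, 0.8433, 0.1054)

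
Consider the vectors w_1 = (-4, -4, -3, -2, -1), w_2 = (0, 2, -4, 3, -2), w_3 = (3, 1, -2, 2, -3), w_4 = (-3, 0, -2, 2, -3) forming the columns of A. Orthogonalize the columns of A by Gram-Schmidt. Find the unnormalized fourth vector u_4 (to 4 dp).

u_4 = (-1.2547, 0.0976, 1.5263, 0.8584, -1.6674)

w_1 = (-4, -4, -3, -2, -1); ‖w_1‖ = 6.7823, so e_1 = (-0.5898, -0.5898, -0.4423, -0.2949, -0.1474).
e_1·w_2 = (-0.5898)·0 + (-0.5898)·2 + (-0.4423)·(-4) + (-0.2949)·3 + (-0.1474)·(-2) = 0.0000.
u_2 = w_2 + 0.0000·e_1 = (0.0000, 2.0000, -4.0000, 3.0000, -2.0000).
‖u_2‖ = 5.7446, so e_2 = (0.0000, 0.3482, -0.6963, 0.5222, -0.3482).
e_1·w_3 = (-0.5898)·3 + (-0.5898)·1 + (-0.4423)·(-2) + (-0.2949)·2 + (-0.1474)·(-3) = -1.6219; e_2·w_3 = 0.0000·3 + 0.3482·1 + (-0.6963)·(-2) + 0.5222·2 + (-0.3482)·(-3) = 3.8297.
u_3 = w_3 + 1.6219·e_1 − 3.8297·e_2 = (2.0435, -1.2899, -0.0507, -0.4783, -1.9058).
‖u_3‖ = 3.1149, so e_3 = (0.6560, -0.4141, -0.0163, -0.1535, -0.6118).
e_1·w_4 = (-0.5898)·(-3) + (-0.5898)·0 + (-0.4423)·(-2) + (-0.2949)·2 + (-0.1474)·(-3) = 2.5065; e_2·w_4 = 0.0000·(-3) + 0.3482·0 + (-0.6963)·(-2) + 0.5222·2 + (-0.3482)·(-3) = 3.4816; e_3·w_4 = 0.6560·(-3) + (-0.4141)·0 + (-0.0163)·(-2) + (-0.1535)·2 + (-0.6118)·(-3) = -0.4071.
u_4 = w_4 − 2.5065·e_1 − 3.4816·e_2 + 0.4071·e_3 = (-1.2547, 0.0976, 1.5263, 0.8584, -1.6674).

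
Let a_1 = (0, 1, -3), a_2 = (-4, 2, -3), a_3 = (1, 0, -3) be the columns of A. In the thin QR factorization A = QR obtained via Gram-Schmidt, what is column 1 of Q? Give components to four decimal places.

q_1 = a_1/‖a_1‖ = (0, 1, -3)/3.1623 = (0.0000, 0.3162, -0.9487).

q_1 = (0.0000, 0.3162, -0.9487)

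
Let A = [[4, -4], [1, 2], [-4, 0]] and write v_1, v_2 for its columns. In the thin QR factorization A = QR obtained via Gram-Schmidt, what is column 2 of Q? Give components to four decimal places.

q_2 = (-0.6142, 0.6465, -0.4526)

v_1 = (4, 1, -4); ‖v_1‖ = 5.7446, so q_1 = (0.6963, 0.1741, -0.6963).
q_1·v_2 = 0.6963·(-4) + 0.1741·2 + (-0.6963)·0 = -2.4371.
u_2 = v_2 + 2.4371·q_1 = (-2.3030, 2.4242, -1.6970).
‖u_2‖ = 3.7497, so q_2 = (-0.6142, 0.6465, -0.4526).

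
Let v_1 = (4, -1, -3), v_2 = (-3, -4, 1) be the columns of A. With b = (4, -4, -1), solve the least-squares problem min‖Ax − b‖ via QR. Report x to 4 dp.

x = (1.1369, 0.5964)

q_1 = v_1/‖v_1‖ = (4, -1, -3)/5.0990 = (0.7845, -0.1961, -0.5883).
r_{12} = q_1·v_2 = -2.1573.
u_2 = v_2 + 2.1573·q_1 = (-1.3077, -4.4231, -0.2692).
‖u_2‖ = 4.6202, so q_2 = (-0.2830, -0.9573, -0.0583).
Qᵀb = (4.5107, 2.7555).
Back-substitute: x_2 = 2.7555/4.6202 = 0.5964.
x_1 = (4.5107 + 2.1573·0.5964)/5.0990 = 1.1369.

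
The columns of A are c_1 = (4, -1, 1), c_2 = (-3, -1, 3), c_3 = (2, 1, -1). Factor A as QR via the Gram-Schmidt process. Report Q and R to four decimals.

Q = [[0.9428, -0.3110, 0.1200], [-0.2357, -0.3675, 0.8996], [0.2357, 0.8765, 0.4198]], R = [[4.2426, -1.8856, 1.4142], [0.0000, 3.9299, -1.8660], [0.0000, 0.0000, 0.7197]]

c_1 = (4, -1, 1); ‖c_1‖ = 4.2426, so q_1 = (0.9428, -0.2357, 0.2357).
q_1·c_2 = 0.9428·(-3) + (-0.2357)·(-1) + 0.2357·3 = -1.8856.
u_2 = c_2 + 1.8856·q_1 = (-1.2222, -1.4444, 3.4444).
‖u_2‖ = 3.9299, so q_2 = (-0.3110, -0.3675, 0.8765).
q_1·c_3 = 0.9428·2 + (-0.2357)·1 + 0.2357·(-1) = 1.4142; q_2·c_3 = (-0.3110)·2 + (-0.3675)·1 + 0.8765·(-1) = -1.8660.
u_3 = c_3 − 1.4142·q_1 + 1.8660·q_2 = (0.0863, 0.6475, 0.3022).
‖u_3‖ = 0.7197, so q_3 = (0.1200, 0.8996, 0.4198).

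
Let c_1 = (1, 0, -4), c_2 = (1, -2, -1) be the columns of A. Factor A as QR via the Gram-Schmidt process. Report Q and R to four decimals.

c_1 = (1, 0, -4); ‖c_1‖ = 4.1231, so q_1 = (0.2425, 0.0000, -0.9701).
q_1·c_2 = 0.2425·1 + 0.0000·(-2) + (-0.9701)·(-1) = 1.2127.
u_2 = c_2 − 1.2127·q_1 = (0.7059, -2.0000, 0.1765).
‖u_2‖ = 2.1282, so q_2 = (0.3317, -0.9397, 0.0829).

Q = [[0.2425, 0.3317], [0.0000, -0.9397], [-0.9701, 0.0829]], R = [[4.1231, 1.2127], [0.0000, 2.1282]]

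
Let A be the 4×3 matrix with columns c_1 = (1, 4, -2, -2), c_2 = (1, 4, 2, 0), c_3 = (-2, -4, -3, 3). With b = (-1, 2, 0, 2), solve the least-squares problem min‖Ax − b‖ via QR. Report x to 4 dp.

q_1 = c_1/‖c_1‖ = (1, 4, -2, -2)/5.0000 = (0.2000, 0.8000, -0.4000, -0.4000).
r_{12} = q_1·c_2 = 2.6000.
u_2 = c_2 − 2.6000·q_1 = (0.4800, 1.9200, 3.0400, 1.0400).
‖u_2‖ = 3.7736, so q_2 = (0.1272, 0.5088, 0.8056, 0.2756).
r_{13} = q_1·c_3 = -3.6000; r_{23} = q_2·c_3 = -3.8796.
u_3 = c_3 + 3.6000·q_1 + 3.8796·q_2 = (-0.7865, 0.8539, -1.3146, 2.6292).
‖u_3‖ = 3.1605, so q_3 = (-0.2489, 0.2702, -0.4159, 0.8319).
Qᵀb = (0.6000, 1.4416, 2.4530).
Back-substitute: x_3 = 2.4530/3.1605 = 0.7762.
x_2 = (1.4416 + 3.8796·0.7762)/3.7736 = 1.1800.
x_1 = (0.6000 − 2.6000·1.1800 + 3.6000·0.7762)/5.0000 = 0.0652.

x = (0.0652, 1.1800, 0.7762)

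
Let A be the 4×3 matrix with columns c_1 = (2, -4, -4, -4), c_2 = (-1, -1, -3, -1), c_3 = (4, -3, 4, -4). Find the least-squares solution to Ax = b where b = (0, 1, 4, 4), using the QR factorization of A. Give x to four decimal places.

x = (0.0000, -1.6517, -0.3134)

e_1 = c_1/‖c_1‖ = (2, -4, -4, -4)/7.2111 = (0.2774, -0.5547, -0.5547, -0.5547).
r_{12} = e_1·c_2 = 2.4962.
u_2 = c_2 − 2.4962·e_1 = (-1.6923, 0.3846, -1.6154, 0.3846).
‖u_2‖ = 2.4019, so e_2 = (-0.7046, 0.1601, -0.6725, 0.1601).
r_{13} = e_1·c_3 = 2.7735; r_{23} = e_2·c_3 = -6.6293.
u_3 = c_3 − 2.7735·e_1 + 6.6293·e_2 = (-1.4400, -0.4000, 1.0800, -1.4000).
‖u_3‖ = 2.3152, so e_3 = (-0.6220, -0.1728, 0.4665, -0.6047).
Qᵀb = (-4.9923, -1.8895, -0.7256).
Back-substitute: x_3 = -0.7256/2.3152 = -0.3134.
x_2 = (-1.8895 + 6.6293·(-0.3134))/2.4019 = -1.6517.
x_1 = (-4.9923 − 2.4962·(-1.6517) − 2.7735·(-0.3134))/7.2111 = 0.0000.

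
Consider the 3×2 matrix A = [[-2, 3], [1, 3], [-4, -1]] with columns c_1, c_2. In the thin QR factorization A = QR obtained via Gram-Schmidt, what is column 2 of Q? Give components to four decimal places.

e_2 = (0.7110, 0.6782, -0.1860)

e_1 = c_1/‖c_1‖ = (-2, 1, -4)/4.5826 = (-0.4364, 0.2182, -0.8729).
r_{12} = e_1·c_2 = 0.2182.
u_2 = c_2 − 0.2182·e_1 = (3.0952, 2.9524, -0.8095).
‖u_2‖ = 4.3534, so e_2 = (0.7110, 0.6782, -0.1860).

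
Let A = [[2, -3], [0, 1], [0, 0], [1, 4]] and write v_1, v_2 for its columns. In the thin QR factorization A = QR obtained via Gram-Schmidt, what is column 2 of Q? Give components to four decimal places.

v_1 = (2, 0, 0, 1); ‖v_1‖ = 2.2361, so q_1 = (0.8944, 0.0000, 0.0000, 0.4472).
q_1·v_2 = 0.8944·(-3) + 0.0000·1 + 0.0000·0 + 0.4472·4 = -0.8944.
u_2 = v_2 + 0.8944·q_1 = (-2.2000, 1.0000, 0.0000, 4.4000).
‖u_2‖ = 5.0200, so q_2 = (-0.4383, 0.1992, 0.0000, 0.8765).

q_2 = (-0.4383, 0.1992, 0.0000, 0.8765)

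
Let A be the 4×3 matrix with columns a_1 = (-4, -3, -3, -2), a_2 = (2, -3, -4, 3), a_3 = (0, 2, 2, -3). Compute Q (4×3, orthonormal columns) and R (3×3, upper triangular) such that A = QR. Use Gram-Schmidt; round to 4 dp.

Q = [[-0.6489, 0.4517, 0.5783], [-0.4867, -0.4039, 0.0385], [-0.4867, -0.5690, -0.3061], [-0.3244, 0.5559, -0.7552]], R = [[6.1644, 1.1355, -0.9733], [0.0000, 6.0589, -3.6136], [0.0000, 0.0000, 1.7304]]

q_1 = a_1/‖a_1‖ = (-4, -3, -3, -2)/6.1644 = (-0.6489, -0.4867, -0.4867, -0.3244).
r_{12} = q_1·a_2 = 1.1355.
u_2 = a_2 − 1.1355·q_1 = (2.7368, -2.4474, -3.4474, 3.3684).
‖u_2‖ = 6.0589, so q_2 = (0.4517, -0.4039, -0.5690, 0.5559).
r_{13} = q_1·a_3 = -0.9733; r_{23} = q_2·a_3 = -3.6136.
u_3 = a_3 + 0.9733·q_1 + 3.6136·q_2 = (1.0007, 0.0667, -0.5297, -1.3068).
‖u_3‖ = 1.7304, so q_3 = (0.5783, 0.0385, -0.3061, -0.7552).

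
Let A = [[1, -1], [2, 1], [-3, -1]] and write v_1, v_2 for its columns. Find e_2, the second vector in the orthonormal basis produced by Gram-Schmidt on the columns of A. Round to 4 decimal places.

v_1 = (1, 2, -3); ‖v_1‖ = 3.7417, so e_1 = (0.2673, 0.5345, -0.8018).
e_1·v_2 = 0.2673·(-1) + 0.5345·1 + (-0.8018)·(-1) = 1.0690.
u_2 = v_2 − 1.0690·e_1 = (-1.2857, 0.4286, -0.1429).
‖u_2‖ = 1.3628, so e_2 = (-0.9435, 0.3145, -0.1048).

e_2 = (-0.9435, 0.3145, -0.1048)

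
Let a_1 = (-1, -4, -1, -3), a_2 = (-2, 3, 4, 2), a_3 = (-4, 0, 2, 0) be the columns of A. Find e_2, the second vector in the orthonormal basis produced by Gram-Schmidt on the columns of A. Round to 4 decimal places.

a_1 = (-1, -4, -1, -3); ‖a_1‖ = 5.1962, so e_1 = (-0.1925, -0.7698, -0.1925, -0.5774).
e_1·a_2 = (-0.1925)·(-2) + (-0.7698)·3 + (-0.1925)·4 + (-0.5774)·2 = -3.8490.
u_2 = a_2 + 3.8490·e_1 = (-2.7407, 0.0370, 3.2593, -0.2222).
‖u_2‖ = 4.2644, so e_2 = (-0.6427, 0.0087, 0.7643, -0.0521).

e_2 = (-0.6427, 0.0087, 0.7643, -0.0521)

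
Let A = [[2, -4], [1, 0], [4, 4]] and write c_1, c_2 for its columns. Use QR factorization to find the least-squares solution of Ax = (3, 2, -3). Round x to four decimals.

c_1 = (2, 1, 4); ‖c_1‖ = 4.5826, so q_1 = (0.4364, 0.2182, 0.8729).
q_1·c_2 = 0.4364·(-4) + 0.2182·0 + 0.8729·4 = 1.7457.
u_2 = c_2 − 1.7457·q_1 = (-4.7619, -0.3810, 2.4762).
‖u_2‖ = 5.3807, so q_2 = (-0.8850, -0.0708, 0.4602).
Qᵀb = (-0.8729, -4.1772).
Back-substitute: x_2 = -4.1772/5.3807 = -0.7763.
x_1 = (-0.8729 − 1.7457·(-0.7763))/4.5826 = 0.1053.

x = (0.1053, -0.7763)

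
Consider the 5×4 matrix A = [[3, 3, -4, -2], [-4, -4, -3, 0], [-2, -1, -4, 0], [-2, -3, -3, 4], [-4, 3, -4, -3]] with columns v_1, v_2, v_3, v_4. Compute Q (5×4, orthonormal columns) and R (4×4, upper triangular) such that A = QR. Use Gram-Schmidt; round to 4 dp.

Q = [[0.4286, 0.2898, -0.7959, -0.1804], [-0.5714, -0.3864, -0.2007, -0.6068], [-0.2857, -0.0241, -0.4276, -0.0537], [-0.2857, -0.3622, -0.3788, 0.7633], [-0.5714, 0.7969, 0.0070, 0.1167]], R = [[7.0000, 3.0000, 4.2857, -0.2857], [0.0000, 5.9161, -2.0042, -4.4189], [0.0000, 0.0000, 6.6042, 0.0557], [0.0000, 0.0000, 0.0000, 3.0640]]

v_1 = (3, -4, -2, -2, -4); ‖v_1‖ = 7.0000, so e_1 = (0.4286, -0.5714, -0.2857, -0.2857, -0.5714).
e_1·v_2 = 0.4286·3 + (-0.5714)·(-4) + (-0.2857)·(-1) + (-0.2857)·(-3) + (-0.5714)·3 = 3.0000.
u_2 = v_2 − 3.0000·e_1 = (1.7143, -2.2857, -0.1429, -2.1429, 4.7143).
‖u_2‖ = 5.9161, so e_2 = (0.2898, -0.3864, -0.0241, -0.3622, 0.7969).
e_1·v_3 = 0.4286·(-4) + (-0.5714)·(-3) + (-0.2857)·(-4) + (-0.2857)·(-3) + (-0.5714)·(-4) = 4.2857; e_2·v_3 = 0.2898·(-4) + (-0.3864)·(-3) + (-0.0241)·(-4) + (-0.3622)·(-3) + 0.7969·(-4) = -2.0042.
u_3 = v_3 − 4.2857·e_1 + 2.0042·e_2 = (-5.2560, -1.3254, -2.8239, -2.5015, 0.0461).
‖u_3‖ = 6.6042, so e_3 = (-0.7959, -0.2007, -0.4276, -0.3788, 0.0070).
e_1·v_4 = 0.4286·(-2) + (-0.5714)·0 + (-0.2857)·0 + (-0.2857)·4 + (-0.5714)·(-3) = -0.2857; e_2·v_4 = 0.2898·(-2) + (-0.3864)·0 + (-0.0241)·0 + (-0.3622)·4 + 0.7969·(-3) = -4.4189; e_3·v_4 = (-0.7959)·(-2) + (-0.2007)·0 + (-0.4276)·0 + (-0.3788)·4 + 0.0070·(-3) = 0.0557.
u_4 = v_4 + 0.2857·e_1 + 4.4189·e_2 − 0.0557·e_3 = (-0.5527, -1.8594, -0.1645, 2.3389, 0.3576).
‖u_4‖ = 3.0640, so e_4 = (-0.1804, -0.6068, -0.0537, 0.7633, 0.1167).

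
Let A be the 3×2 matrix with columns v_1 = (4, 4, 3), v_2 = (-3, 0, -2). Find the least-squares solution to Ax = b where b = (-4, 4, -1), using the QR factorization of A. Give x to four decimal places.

x = (1.0191, 2.4880)

q_1 = v_1/‖v_1‖ = (4, 4, 3)/6.4031 = (0.6247, 0.6247, 0.4685).
r_{12} = q_1·v_2 = -2.8111.
u_2 = v_2 + 2.8111·q_1 = (-1.2439, 1.7561, -0.6829).
‖u_2‖ = 2.2578, so q_2 = (-0.5509, 0.7778, -0.3025).
Qᵀb = (-0.4685, 5.6174).
Back-substitute: x_2 = 5.6174/2.2578 = 2.4880.
x_1 = (-0.4685 + 2.8111·2.4880)/6.4031 = 1.0191.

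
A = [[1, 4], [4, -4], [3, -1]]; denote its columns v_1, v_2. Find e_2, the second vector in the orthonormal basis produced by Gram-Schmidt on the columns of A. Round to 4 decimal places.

e_2 = (0.9276, -0.3430, 0.1481)

v_1 = (1, 4, 3); ‖v_1‖ = 5.0990, so e_1 = (0.1961, 0.7845, 0.5883).
e_1·v_2 = 0.1961·4 + 0.7845·(-4) + 0.5883·(-1) = -2.9417.
u_2 = v_2 + 2.9417·e_1 = (4.5769, -1.6923, 0.7308).
‖u_2‖ = 4.9342, so e_2 = (0.9276, -0.3430, 0.1481).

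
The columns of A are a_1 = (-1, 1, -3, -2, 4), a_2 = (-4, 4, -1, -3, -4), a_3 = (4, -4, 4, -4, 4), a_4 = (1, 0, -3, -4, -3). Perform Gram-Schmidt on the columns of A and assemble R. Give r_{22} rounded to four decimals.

q_1 = a_1/‖a_1‖ = (-1, 1, -3, -2, 4)/5.5678 = (-0.1796, 0.1796, -0.5388, -0.3592, 0.7184).
r_{12} = q_1·a_2 = 0.1796.
u_2 = a_2 − 0.1796·q_1 = (-3.9677, 3.9677, -0.9032, -2.9355, -4.1290).
r_{22} = ‖u_2‖ = 7.6137.

r_{22} = 7.6137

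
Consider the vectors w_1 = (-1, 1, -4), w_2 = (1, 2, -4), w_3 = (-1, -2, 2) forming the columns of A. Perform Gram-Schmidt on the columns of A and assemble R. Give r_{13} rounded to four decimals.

r_{13} = -2.1213

w_1 = (-1, 1, -4); ‖w_1‖ = 4.2426, so e_1 = (-0.2357, 0.2357, -0.9428).
r_{13} = e_1·w_3 = -2.1213.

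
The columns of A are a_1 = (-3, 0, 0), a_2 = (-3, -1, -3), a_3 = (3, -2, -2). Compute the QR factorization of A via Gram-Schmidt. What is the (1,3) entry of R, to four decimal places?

r_{13} = -3.0000

a_1 = (-3, 0, 0); ‖a_1‖ = 3.0000, so q_1 = (-1.0000, 0.0000, 0.0000).
r_{13} = q_1·a_3 = -3.0000.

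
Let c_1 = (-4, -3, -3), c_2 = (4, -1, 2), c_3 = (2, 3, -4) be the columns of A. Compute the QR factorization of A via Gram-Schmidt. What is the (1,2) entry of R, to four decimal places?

q_1 = c_1/‖c_1‖ = (-4, -3, -3)/5.8310 = (-0.6860, -0.5145, -0.5145).
r_{12} = q_1·c_2 = -3.2585.

r_{12} = -3.2585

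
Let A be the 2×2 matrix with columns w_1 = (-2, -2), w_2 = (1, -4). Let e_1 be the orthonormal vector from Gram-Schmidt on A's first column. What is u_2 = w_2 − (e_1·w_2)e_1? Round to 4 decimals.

u_2 = (2.5000, -2.5000)

w_1 = (-2, -2); ‖w_1‖ = 2.8284, so e_1 = (-0.7071, -0.7071).
e_1·w_2 = (-0.7071)·1 + (-0.7071)·(-4) = 2.1213.
u_2 = w_2 − 2.1213·e_1 = (2.5000, -2.5000).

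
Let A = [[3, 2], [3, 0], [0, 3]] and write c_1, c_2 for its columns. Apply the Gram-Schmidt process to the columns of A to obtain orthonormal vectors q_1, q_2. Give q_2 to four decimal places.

q_2 = (0.3015, -0.3015, 0.9045)

c_1 = (3, 3, 0); ‖c_1‖ = 4.2426, so q_1 = (0.7071, 0.7071, 0.0000).
q_1·c_2 = 0.7071·2 + 0.7071·0 + 0.0000·3 = 1.4142.
u_2 = c_2 − 1.4142·q_1 = (1.0000, -1.0000, 3.0000).
‖u_2‖ = 3.3166, so q_2 = (0.3015, -0.3015, 0.9045).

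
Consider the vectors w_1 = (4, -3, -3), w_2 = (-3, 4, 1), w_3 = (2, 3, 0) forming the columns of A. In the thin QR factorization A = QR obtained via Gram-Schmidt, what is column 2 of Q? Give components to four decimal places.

w_1 = (4, -3, -3); ‖w_1‖ = 5.8310, so q_1 = (0.6860, -0.5145, -0.5145).
q_1·w_2 = 0.6860·(-3) + (-0.5145)·4 + (-0.5145)·1 = -4.6305.
u_2 = w_2 + 4.6305·q_1 = (0.1765, 1.6176, -1.3824).
‖u_2‖ = 2.1351, so q_2 = (0.0827, 0.7576, -0.6474).

q_2 = (0.0827, 0.7576, -0.6474)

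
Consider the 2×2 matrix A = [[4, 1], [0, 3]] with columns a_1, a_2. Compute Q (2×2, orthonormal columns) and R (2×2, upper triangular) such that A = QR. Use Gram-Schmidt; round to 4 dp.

a_1 = (4, 0); ‖a_1‖ = 4.0000, so e_1 = (1.0000, 0.0000).
e_1·a_2 = 1.0000·1 + 0.0000·3 = 1.0000.
u_2 = a_2 − 1.0000·e_1 = (0.0000, 3.0000).
‖u_2‖ = 3.0000, so e_2 = (0.0000, 1.0000).

Q = [[1.0000, 0.0000], [0.0000, 1.0000]], R = [[4.0000, 1.0000], [0.0000, 3.0000]]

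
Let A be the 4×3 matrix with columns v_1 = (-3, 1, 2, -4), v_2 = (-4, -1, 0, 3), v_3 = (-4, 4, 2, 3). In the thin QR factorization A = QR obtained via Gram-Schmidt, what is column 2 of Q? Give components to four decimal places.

q_2 = (-0.8046, -0.1897, 0.0131, 0.5626)

v_1 = (-3, 1, 2, -4); ‖v_1‖ = 5.4772, so q_1 = (-0.5477, 0.1826, 0.3651, -0.7303).
q_1·v_2 = (-0.5477)·(-4) + 0.1826·(-1) + 0.3651·0 + (-0.7303)·3 = -0.1826.
u_2 = v_2 + 0.1826·q_1 = (-4.1000, -0.9667, 0.0667, 2.8667).
‖u_2‖ = 5.0957, so q_2 = (-0.8046, -0.1897, 0.0131, 0.5626).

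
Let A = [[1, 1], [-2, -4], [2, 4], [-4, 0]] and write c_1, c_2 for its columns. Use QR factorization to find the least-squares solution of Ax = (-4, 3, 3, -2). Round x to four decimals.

c_1 = (1, -2, 2, -4); ‖c_1‖ = 5.0000, so e_1 = (0.2000, -0.4000, 0.4000, -0.8000).
e_1·c_2 = 0.2000·1 + (-0.4000)·(-4) + 0.4000·4 + (-0.8000)·0 = 3.4000.
u_2 = c_2 − 3.4000·e_1 = (0.3200, -2.6400, 2.6400, 2.7200).
‖u_2‖ = 4.6303, so e_2 = (0.0691, -0.5702, 0.5702, 0.5874).
Qᵀb = (0.8000, -1.4513).
Back-substitute: x_2 = -1.4513/4.6303 = -0.3134.
x_1 = (0.8000 − 3.4000·(-0.3134))/5.0000 = 0.3731.

x = (0.3731, -0.3134)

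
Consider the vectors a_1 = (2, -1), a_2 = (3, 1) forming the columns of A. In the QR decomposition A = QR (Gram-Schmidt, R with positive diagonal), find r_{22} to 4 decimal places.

a_1 = (2, -1); ‖a_1‖ = 2.2361, so e_1 = (0.8944, -0.4472).
e_1·a_2 = 0.8944·3 + (-0.4472)·1 = 2.2361.
u_2 = a_2 − 2.2361·e_1 = (1.0000, 2.0000).
r_{22} = ‖u_2‖ = 2.2361.

r_{22} = 2.2361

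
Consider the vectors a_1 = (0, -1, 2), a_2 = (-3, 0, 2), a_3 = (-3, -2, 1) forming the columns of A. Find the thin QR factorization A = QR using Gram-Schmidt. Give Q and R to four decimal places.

e_1 = a_1/‖a_1‖ = (0, -1, 2)/2.2361 = (0.0000, -0.4472, 0.8944).
r_{12} = e_1·a_2 = 1.7889.
u_2 = a_2 − 1.7889·e_1 = (-3.0000, 0.8000, 0.4000).
‖u_2‖ = 3.1305, so e_2 = (-0.9583, 0.2556, 0.1278).
r_{13} = e_1·a_3 = 1.7889; r_{23} = e_2·a_3 = 2.4916.
u_3 = a_3 − 1.7889·e_1 − 2.4916·e_2 = (-0.6122, -1.8367, -0.9184).
‖u_3‖ = 2.1429, so e_3 = (-0.2857, -0.8571, -0.4286).

Q = [[0.0000, -0.9583, -0.2857], [-0.4472, 0.2556, -0.8571], [0.8944, 0.1278, -0.4286]], R = [[2.2361, 1.7889, 1.7889], [0.0000, 3.1305, 2.4916], [0.0000, 0.0000, 2.1429]]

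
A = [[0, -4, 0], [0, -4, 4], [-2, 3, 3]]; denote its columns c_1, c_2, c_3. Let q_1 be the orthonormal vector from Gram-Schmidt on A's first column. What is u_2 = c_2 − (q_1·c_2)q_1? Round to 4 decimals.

q_1 = c_1/‖c_1‖ = (0, 0, -2)/2.0000 = (0.0000, 0.0000, -1.0000).
r_{12} = q_1·c_2 = -3.0000.
u_2 = c_2 + 3.0000·q_1 = (-4.0000, -4.0000, 0.0000).

u_2 = (-4.0000, -4.0000, 0.0000)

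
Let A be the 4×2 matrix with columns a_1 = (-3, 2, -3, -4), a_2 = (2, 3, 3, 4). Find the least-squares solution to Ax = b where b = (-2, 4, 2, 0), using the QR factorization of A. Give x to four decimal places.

a_1 = (-3, 2, -3, -4); ‖a_1‖ = 6.1644, so e_1 = (-0.4867, 0.3244, -0.4867, -0.6489).
e_1·a_2 = (-0.4867)·2 + 0.3244·3 + (-0.4867)·3 + (-0.6489)·4 = -4.0555.
u_2 = a_2 + 4.0555·e_1 = (0.0263, 4.3158, 1.0263, 1.3684).
‖u_2‖ = 4.6425, so e_2 = (0.0057, 0.9296, 0.2211, 0.2948).
Qᵀb = (1.2978, 4.1493).
Back-substitute: x_2 = 4.1493/4.6425 = 0.8938.
x_1 = (1.2978 + 4.0555·0.8938)/6.1644 = 0.7985.

x = (0.7985, 0.8938)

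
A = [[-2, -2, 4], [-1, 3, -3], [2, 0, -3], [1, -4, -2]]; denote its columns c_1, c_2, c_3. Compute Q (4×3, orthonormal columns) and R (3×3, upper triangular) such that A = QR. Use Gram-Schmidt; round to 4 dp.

q_1 = c_1/‖c_1‖ = (-2, -1, 2, 1)/3.1623 = (-0.6325, -0.3162, 0.6325, 0.3162).
r_{12} = q_1·c_2 = -0.9487.
u_2 = c_2 + 0.9487·q_1 = (-2.6000, 2.7000, 0.6000, -3.7000).
‖u_2‖ = 5.3009, so q_2 = (-0.4905, 0.5093, 0.1132, -0.6980).
r_{13} = q_1·c_3 = -4.1110; r_{23} = q_2·c_3 = -2.4335.
u_3 = c_3 + 4.1110·q_1 + 2.4335·q_2 = (0.2064, -3.0605, -0.1246, -2.3986).
‖u_3‖ = 3.8959, so q_3 = (0.0530, -0.7856, -0.0320, -0.6157).

Q = [[-0.6325, -0.4905, 0.0530], [-0.3162, 0.5093, -0.7856], [0.6325, 0.1132, -0.0320], [0.3162, -0.6980, -0.6157]], R = [[3.1623, -0.9487, -4.1110], [0.0000, 5.3009, -2.4335], [0.0000, 0.0000, 3.8959]]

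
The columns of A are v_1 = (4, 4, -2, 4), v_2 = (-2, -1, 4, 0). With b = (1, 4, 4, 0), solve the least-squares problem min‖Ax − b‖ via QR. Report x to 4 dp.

x = (0.6532, 1.0983)

v_1 = (4, 4, -2, 4); ‖v_1‖ = 7.2111, so e_1 = (0.5547, 0.5547, -0.2774, 0.5547).
e_1·v_2 = 0.5547·(-2) + 0.5547·(-1) + (-0.2774)·4 + 0.5547·0 = -2.7735.
u_2 = v_2 + 2.7735·e_1 = (-0.4615, 0.5385, 3.2308, 1.5385).
‖u_2‖ = 3.6480, so e_2 = (-0.1265, 0.1476, 0.8856, 0.4217).
Qᵀb = (1.6641, 4.0064).
Back-substitute: x_2 = 4.0064/3.6480 = 1.0983.
x_1 = (1.6641 + 2.7735·1.0983)/7.2111 = 0.6532.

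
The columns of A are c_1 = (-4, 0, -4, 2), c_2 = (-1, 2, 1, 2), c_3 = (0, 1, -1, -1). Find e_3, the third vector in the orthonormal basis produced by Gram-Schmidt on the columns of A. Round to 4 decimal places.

e_3 = (0.0914, 0.7597, -0.3587, -0.5346)

e_1 = c_1/‖c_1‖ = (-4, 0, -4, 2)/6.0000 = (-0.6667, 0.0000, -0.6667, 0.3333).
r_{12} = e_1·c_2 = 0.6667.
u_2 = c_2 − 0.6667·e_1 = (-0.5556, 2.0000, 1.4444, 1.7778).
‖u_2‖ = 3.0912, so e_2 = (-0.1797, 0.6470, 0.4673, 0.5751).
r_{13} = e_1·c_3 = 0.3333; r_{23} = e_2·c_3 = -0.3954.
u_3 = c_3 − 0.3333·e_1 + 0.3954·e_2 = (0.1512, 1.2558, -0.5930, -0.8837).
‖u_3‖ = 1.6530, so e_3 = (0.0914, 0.7597, -0.3587, -0.5346).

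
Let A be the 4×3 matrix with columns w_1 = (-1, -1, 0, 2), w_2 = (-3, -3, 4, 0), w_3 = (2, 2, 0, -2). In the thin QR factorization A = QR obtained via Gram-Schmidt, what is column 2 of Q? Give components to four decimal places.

e_2 = (-0.3780, -0.3780, 0.7559, -0.3780)

w_1 = (-1, -1, 0, 2); ‖w_1‖ = 2.4495, so e_1 = (-0.4082, -0.4082, 0.0000, 0.8165).
e_1·w_2 = (-0.4082)·(-3) + (-0.4082)·(-3) + 0.0000·4 + 0.8165·0 = 2.4495.
u_2 = w_2 − 2.4495·e_1 = (-2.0000, -2.0000, 4.0000, -2.0000).
‖u_2‖ = 5.2915, so e_2 = (-0.3780, -0.3780, 0.7559, -0.3780).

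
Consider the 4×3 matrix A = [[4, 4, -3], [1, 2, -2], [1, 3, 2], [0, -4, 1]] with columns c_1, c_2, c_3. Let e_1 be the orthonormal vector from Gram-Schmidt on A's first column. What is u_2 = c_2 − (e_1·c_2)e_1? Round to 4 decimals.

e_1 = c_1/‖c_1‖ = (4, 1, 1, 0)/4.2426 = (0.9428, 0.2357, 0.2357, 0.0000).
r_{12} = e_1·c_2 = 4.9497.
u_2 = c_2 − 4.9497·e_1 = (-0.6667, 0.8333, 1.8333, -4.0000).

u_2 = (-0.6667, 0.8333, 1.8333, -4.0000)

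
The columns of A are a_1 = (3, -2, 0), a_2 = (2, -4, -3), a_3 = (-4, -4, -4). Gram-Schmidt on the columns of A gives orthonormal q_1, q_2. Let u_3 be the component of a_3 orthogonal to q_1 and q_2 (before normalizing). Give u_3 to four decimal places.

a_1 = (3, -2, 0); ‖a_1‖ = 3.6056, so q_1 = (0.8321, -0.5547, 0.0000).
q_1·a_2 = 0.8321·2 + (-0.5547)·(-4) + 0.0000·(-3) = 3.8829.
u_2 = a_2 − 3.8829·q_1 = (-1.2308, -1.8462, -3.0000).
‖u_2‖ = 3.7314, so q_2 = (-0.3298, -0.4948, -0.8040).
q_1·a_3 = 0.8321·(-4) + (-0.5547)·(-4) + 0.0000·(-4) = -1.1094; q_2·a_3 = (-0.3298)·(-4) + (-0.4948)·(-4) + (-0.8040)·(-4) = 6.5144.
u_3 = a_3 + 1.1094·q_1 − 6.5144·q_2 = (-0.9282, -1.3923, 1.2376).

u_3 = (-0.9282, -1.3923, 1.2376)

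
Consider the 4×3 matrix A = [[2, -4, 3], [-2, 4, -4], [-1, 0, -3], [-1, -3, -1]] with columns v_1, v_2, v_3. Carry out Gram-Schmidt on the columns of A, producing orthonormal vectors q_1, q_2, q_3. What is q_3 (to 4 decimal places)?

q_1 = v_1/‖v_1‖ = (2, -2, -1, -1)/3.1623 = (0.6325, -0.6325, -0.3162, -0.3162).
r_{12} = q_1·v_2 = -4.1110.
u_2 = v_2 + 4.1110·q_1 = (-1.4000, 1.4000, -1.3000, -4.3000).
‖u_2‖ = 4.9092, so q_2 = (-0.2852, 0.2852, -0.2648, -0.8759).
r_{13} = q_1·v_3 = 5.6921; r_{23} = q_2·v_3 = -0.3259.
u_3 = v_3 − 5.6921·q_1 + 0.3259·q_2 = (-0.6929, -0.3071, -1.2863, 0.5145).
‖u_3‖ = 1.5792, so q_3 = (-0.4388, -0.1944, -0.8145, 0.3258).

q_3 = (-0.4388, -0.1944, -0.8145, 0.3258)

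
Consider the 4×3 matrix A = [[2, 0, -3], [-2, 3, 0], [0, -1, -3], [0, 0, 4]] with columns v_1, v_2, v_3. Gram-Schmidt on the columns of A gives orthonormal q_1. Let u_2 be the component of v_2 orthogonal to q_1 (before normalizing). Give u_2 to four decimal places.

q_1 = v_1/‖v_1‖ = (2, -2, 0, 0)/2.8284 = (0.7071, -0.7071, 0.0000, 0.0000).
r_{12} = q_1·v_2 = -2.1213.
u_2 = v_2 + 2.1213·q_1 = (1.5000, 1.5000, -1.0000, 0.0000).

u_2 = (1.5000, 1.5000, -1.0000, 0.0000)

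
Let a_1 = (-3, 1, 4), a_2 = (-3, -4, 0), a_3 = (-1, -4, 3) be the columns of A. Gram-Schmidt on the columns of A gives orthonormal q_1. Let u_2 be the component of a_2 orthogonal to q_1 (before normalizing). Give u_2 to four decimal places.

q_1 = a_1/‖a_1‖ = (-3, 1, 4)/5.0990 = (-0.5883, 0.1961, 0.7845).
r_{12} = q_1·a_2 = 0.9806.
u_2 = a_2 − 0.9806·q_1 = (-2.4231, -4.1923, -0.7692).

u_2 = (-2.4231, -4.1923, -0.7692)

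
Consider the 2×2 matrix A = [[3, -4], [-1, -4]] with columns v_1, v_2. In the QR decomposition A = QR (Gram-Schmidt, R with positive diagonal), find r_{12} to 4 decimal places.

v_1 = (3, -1); ‖v_1‖ = 3.1623, so q_1 = (0.9487, -0.3162).
r_{12} = q_1·v_2 = -2.5298.

r_{12} = -2.5298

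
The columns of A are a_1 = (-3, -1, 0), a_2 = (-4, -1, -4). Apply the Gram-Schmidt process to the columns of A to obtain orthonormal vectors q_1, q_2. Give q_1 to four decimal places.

q_1 = (-0.9487, -0.3162, 0.0000)

a_1 = (-3, -1, 0); ‖a_1‖ = 3.1623, so q_1 = (-0.9487, -0.3162, 0.0000).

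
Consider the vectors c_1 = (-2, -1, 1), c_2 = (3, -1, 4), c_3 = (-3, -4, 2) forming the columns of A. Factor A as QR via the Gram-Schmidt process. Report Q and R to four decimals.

c_1 = (-2, -1, 1); ‖c_1‖ = 2.4495, so e_1 = (-0.8165, -0.4082, 0.4082).
e_1·c_2 = (-0.8165)·3 + (-0.4082)·(-1) + 0.4082·4 = -0.4082.
u_2 = c_2 + 0.4082·e_1 = (2.6667, -1.1667, 4.1667).
‖u_2‖ = 5.0827, so e_2 = (0.5247, -0.2295, 0.8198).
e_1·c_3 = (-0.8165)·(-3) + (-0.4082)·(-4) + 0.4082·2 = 4.8990; e_2·c_3 = 0.5247·(-3) + (-0.2295)·(-4) + 0.8198·2 = 0.9837.
u_3 = c_3 − 4.8990·e_1 − 0.9837·e_2 = (0.4839, -1.7742, -0.8065).
‖u_3‖ = 2.0080, so e_3 = (0.2410, -0.8835, -0.4016).

Q = [[-0.8165, 0.5247, 0.2410], [-0.4082, -0.2295, -0.8835], [0.4082, 0.8198, -0.4016]], R = [[2.4495, -0.4082, 4.8990], [0.0000, 5.0827, 0.9837], [0.0000, 0.0000, 2.0080]]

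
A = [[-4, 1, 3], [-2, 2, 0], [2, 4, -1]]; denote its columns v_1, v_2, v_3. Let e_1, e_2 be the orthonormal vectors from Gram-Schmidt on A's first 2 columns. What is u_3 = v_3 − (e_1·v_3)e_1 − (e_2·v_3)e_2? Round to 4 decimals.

e_1 = v_1/‖v_1‖ = (-4, -2, 2)/4.8990 = (-0.8165, -0.4082, 0.4082).
r_{12} = e_1·v_2 = 0.0000.
u_2 = v_2 + 0.0000·e_1 = (1.0000, 2.0000, 4.0000).
‖u_2‖ = 4.5826, so e_2 = (0.2182, 0.4364, 0.8729).
r_{13} = e_1·v_3 = -2.8577; r_{23} = e_2·v_3 = -0.2182.
u_3 = v_3 + 2.8577·e_1 + 0.2182·e_2 = (0.7143, -1.0714, 0.3571).

u_3 = (0.7143, -1.0714, 0.3571)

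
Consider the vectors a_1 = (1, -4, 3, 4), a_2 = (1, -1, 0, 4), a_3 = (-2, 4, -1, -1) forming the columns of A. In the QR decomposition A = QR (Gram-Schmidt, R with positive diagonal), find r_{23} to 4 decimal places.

r_{23} = 0.9129

q_1 = a_1/‖a_1‖ = (1, -4, 3, 4)/6.4807 = (0.1543, -0.6172, 0.4629, 0.6172).
r_{12} = q_1·a_2 = 3.2404.
u_2 = a_2 − 3.2404·q_1 = (0.5000, 1.0000, -1.5000, 2.0000).
‖u_2‖ = 2.7386, so q_2 = (0.1826, 0.3651, -0.5477, 0.7303).
r_{23} = q_2·a_3 = 0.9129.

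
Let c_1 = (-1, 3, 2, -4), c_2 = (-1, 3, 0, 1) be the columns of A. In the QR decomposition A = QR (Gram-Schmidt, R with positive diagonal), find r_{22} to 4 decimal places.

r_{22} = 3.1305

c_1 = (-1, 3, 2, -4); ‖c_1‖ = 5.4772, so e_1 = (-0.1826, 0.5477, 0.3651, -0.7303).
e_1·c_2 = (-0.1826)·(-1) + 0.5477·3 + 0.3651·0 + (-0.7303)·1 = 1.0954.
u_2 = c_2 − 1.0954·e_1 = (-0.8000, 2.4000, -0.4000, 1.8000).
r_{22} = ‖u_2‖ = 3.1305.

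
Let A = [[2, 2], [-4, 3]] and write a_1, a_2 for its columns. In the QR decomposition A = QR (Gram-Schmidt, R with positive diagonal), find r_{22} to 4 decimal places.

r_{22} = 3.1305

e_1 = a_1/‖a_1‖ = (2, -4)/4.4721 = (0.4472, -0.8944).
r_{12} = e_1·a_2 = -1.7889.
u_2 = a_2 + 1.7889·e_1 = (2.8000, 1.4000).
r_{22} = ‖u_2‖ = 3.1305.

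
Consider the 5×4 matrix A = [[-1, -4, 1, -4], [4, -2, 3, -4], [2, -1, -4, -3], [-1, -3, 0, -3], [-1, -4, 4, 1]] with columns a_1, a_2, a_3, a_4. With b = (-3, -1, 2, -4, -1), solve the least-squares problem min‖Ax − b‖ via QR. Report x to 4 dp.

x = (0.9944, -0.3516, -0.5891, 0.9443)

e_1 = a_1/‖a_1‖ = (-1, 4, 2, -1, -1)/4.7958 = (-0.2085, 0.8341, 0.4170, -0.2085, -0.2085).
r_{12} = e_1·a_2 = 0.2085.
u_2 = a_2 − 0.2085·e_1 = (-3.9565, -2.1739, -1.0870, -2.9565, -3.9565).
‖u_2‖ = 6.7791, so e_2 = (-0.5836, -0.3207, -0.1603, -0.4361, -0.5836).
r_{13} = e_1·a_3 = -0.2085; r_{23} = e_2·a_3 = -3.2388.
u_3 = a_3 + 0.2085·e_1 + 3.2388·e_2 = (-0.9338, 2.1353, -4.4324, -1.4560, 2.0662).
‖u_3‖ = 5.6095, so e_3 = (-0.1665, 0.3807, -0.7902, -0.2596, 0.3683).
r_{14} = e_1·a_4 = -3.3362; r_{24} = e_2·a_4 = 4.8230; r_{34} = e_3·a_4 = 2.6607.
u_4 = a_4 + 3.3362·e_1 − 4.8230·e_2 − 2.6607·e_3 = (-1.4379, -0.6836, 1.2670, -0.9016, 2.1391).
‖u_4‖ = 3.0869, so e_4 = (-0.4658, -0.2214, 0.4104, -0.2921, 0.6930).
Qᵀb = (1.6681, 4.0790, -0.7917, 2.9151).
Back-substitute: x_4 = 2.9151/3.0869 = 0.9443.
x_3 = (-0.7917 − 2.6607·0.9443)/5.6095 = -0.5891.
x_2 = (4.0790 + 3.2388·(-0.5891) − 4.8230·0.9443)/6.7791 = -0.3516.
x_1 = (1.6681 − 0.2085·(-0.3516) + 0.2085·(-0.5891) + 3.3362·0.9443)/4.7958 = 0.9944.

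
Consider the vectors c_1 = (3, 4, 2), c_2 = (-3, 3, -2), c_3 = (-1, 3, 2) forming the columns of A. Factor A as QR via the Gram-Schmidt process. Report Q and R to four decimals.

c_1 = (3, 4, 2); ‖c_1‖ = 5.3852, so q_1 = (0.5571, 0.7428, 0.3714).
q_1·c_2 = 0.5571·(-3) + 0.7428·3 + 0.3714·(-2) = -0.1857.
u_2 = c_2 + 0.1857·q_1 = (-2.8966, 3.1379, -1.9310).
‖u_2‖ = 4.6867, so q_2 = (-0.6180, 0.6695, -0.4120).
q_1·c_3 = 0.5571·(-1) + 0.7428·3 + 0.3714·2 = 2.4140; q_2·c_3 = (-0.6180)·(-1) + 0.6695·3 + (-0.4120)·2 = 1.8026.
u_3 = c_3 − 2.4140·q_1 − 1.8026·q_2 = (-1.2308, 0.0000, 1.8462).
‖u_3‖ = 2.2188, so q_3 = (-0.5547, 0.0000, 0.8321).

Q = [[0.5571, -0.6180, -0.5547], [0.7428, 0.6695, 0.0000], [0.3714, -0.4120, 0.8321]], R = [[5.3852, -0.1857, 2.4140], [0.0000, 4.6867, 1.8026], [0.0000, 0.0000, 2.2188]]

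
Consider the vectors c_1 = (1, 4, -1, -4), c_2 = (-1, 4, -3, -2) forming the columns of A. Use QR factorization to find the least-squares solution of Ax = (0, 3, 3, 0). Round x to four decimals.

x = (0.5581, -0.3837)

c_1 = (1, 4, -1, -4); ‖c_1‖ = 5.8310, so q_1 = (0.1715, 0.6860, -0.1715, -0.6860).
q_1·c_2 = 0.1715·(-1) + 0.6860·4 + (-0.1715)·(-3) + (-0.6860)·(-2) = 4.4590.
u_2 = c_2 − 4.4590·q_1 = (-1.7647, 0.9412, -2.2353, 1.0588).
‖u_2‖ = 3.1808, so q_2 = (-0.5548, 0.2959, -0.7027, 0.3329).
Qᵀb = (1.5435, -1.2205).
Back-substitute: x_2 = -1.2205/3.1808 = -0.3837.
x_1 = (1.5435 − 4.4590·(-0.3837))/5.8310 = 0.5581.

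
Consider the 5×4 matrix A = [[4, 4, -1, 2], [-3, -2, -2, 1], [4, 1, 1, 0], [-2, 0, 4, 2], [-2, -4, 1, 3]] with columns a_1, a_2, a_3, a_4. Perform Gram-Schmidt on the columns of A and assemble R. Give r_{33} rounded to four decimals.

r_{33} = 4.7613

a_1 = (4, -3, 4, -2, -2); ‖a_1‖ = 7.0000, so e_1 = (0.5714, -0.4286, 0.5714, -0.2857, -0.2857).
e_1·a_2 = 0.5714·4 + (-0.4286)·(-2) + 0.5714·1 + (-0.2857)·0 + (-0.2857)·(-4) = 4.8571.
u_2 = a_2 − 4.8571·e_1 = (1.2245, 0.0816, -1.7755, 1.3878, -2.6122).
‖u_2‖ = 3.6617, so e_2 = (0.3344, 0.0223, -0.4849, 0.3790, -0.7134).
e_1·a_3 = 0.5714·(-1) + (-0.4286)·(-2) + 0.5714·1 + (-0.2857)·4 + (-0.2857)·1 = -0.5714; e_2·a_3 = 0.3344·(-1) + 0.0223·(-2) + (-0.4849)·1 + 0.3790·4 + (-0.7134)·1 = -0.0613.
u_3 = a_3 + 0.5714·e_1 + 0.0613·e_2 = (-0.6530, -2.2435, 1.2968, 3.8600, 0.7930).
r_{33} = ‖u_3‖ = 4.7613.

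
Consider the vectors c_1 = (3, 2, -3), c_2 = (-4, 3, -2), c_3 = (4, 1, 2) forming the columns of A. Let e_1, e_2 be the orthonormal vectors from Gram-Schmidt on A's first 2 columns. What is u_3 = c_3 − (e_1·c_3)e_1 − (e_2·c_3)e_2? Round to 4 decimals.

u_3 = (0.5643, 2.0313, 1.9185)

e_1 = c_1/‖c_1‖ = (3, 2, -3)/4.6904 = (0.6396, 0.4264, -0.6396).
r_{12} = e_1·c_2 = 0.0000.
u_2 = c_2 + 0.0000·e_1 = (-4.0000, 3.0000, -2.0000).
‖u_2‖ = 5.3852, so e_2 = (-0.7428, 0.5571, -0.3714).
r_{13} = e_1·c_3 = 1.7056; r_{23} = e_2·c_3 = -3.1568.
u_3 = c_3 − 1.7056·e_1 + 3.1568·e_2 = (0.5643, 2.0313, 1.9185).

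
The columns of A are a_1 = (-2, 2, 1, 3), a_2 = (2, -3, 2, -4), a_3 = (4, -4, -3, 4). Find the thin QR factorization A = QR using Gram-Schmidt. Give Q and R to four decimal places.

a_1 = (-2, 2, 1, 3); ‖a_1‖ = 4.2426, so e_1 = (-0.4714, 0.4714, 0.2357, 0.7071).
e_1·a_2 = (-0.4714)·2 + 0.4714·(-3) + 0.2357·2 + 0.7071·(-4) = -4.7140.
u_2 = a_2 + 4.7140·e_1 = (-0.2222, -0.7778, 3.1111, -0.6667).
‖u_2‖ = 3.2830, so e_2 = (-0.0677, -0.2369, 0.9477, -0.2031).
e_1·a_3 = (-0.4714)·4 + 0.4714·(-4) + 0.2357·(-3) + 0.7071·4 = -1.6499; e_2·a_3 = (-0.0677)·4 + (-0.2369)·(-4) + 0.9477·(-3) + (-0.2031)·4 = -2.9783.
u_3 = a_3 + 1.6499·e_1 + 2.9783·e_2 = (3.0206, -3.9278, 0.2113, 4.5619).
‖u_3‖ = 6.7385, so e_3 = (0.4483, -0.5829, 0.0314, 0.6770).

Q = [[-0.4714, -0.0677, 0.4483], [0.4714, -0.2369, -0.5829], [0.2357, 0.9477, 0.0314], [0.7071, -0.2031, 0.6770]], R = [[4.2426, -4.7140, -1.6499], [0.0000, 3.2830, -2.9783], [0.0000, 0.0000, 6.7385]]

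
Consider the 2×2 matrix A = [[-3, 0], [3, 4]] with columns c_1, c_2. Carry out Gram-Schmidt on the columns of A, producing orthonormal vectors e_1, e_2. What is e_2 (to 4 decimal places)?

c_1 = (-3, 3); ‖c_1‖ = 4.2426, so e_1 = (-0.7071, 0.7071).
e_1·c_2 = (-0.7071)·0 + 0.7071·4 = 2.8284.
u_2 = c_2 − 2.8284·e_1 = (2.0000, 2.0000).
‖u_2‖ = 2.8284, so e_2 = (0.7071, 0.7071).

e_2 = (0.7071, 0.7071)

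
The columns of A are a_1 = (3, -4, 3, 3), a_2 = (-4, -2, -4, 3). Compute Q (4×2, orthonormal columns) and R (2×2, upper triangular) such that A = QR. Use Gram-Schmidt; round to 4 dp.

Q = [[0.4575, -0.5302], [-0.6100, -0.4003], [0.4575, -0.5302], [0.4575, 0.5267]], R = [[6.5574, -1.0675], [0.0000, 6.6227]]

e_1 = a_1/‖a_1‖ = (3, -4, 3, 3)/6.5574 = (0.4575, -0.6100, 0.4575, 0.4575).
r_{12} = e_1·a_2 = -1.0675.
u_2 = a_2 + 1.0675·e_1 = (-3.5116, -2.6512, -3.5116, 3.4884).
‖u_2‖ = 6.6227, so e_2 = (-0.5302, -0.4003, -0.5302, 0.5267).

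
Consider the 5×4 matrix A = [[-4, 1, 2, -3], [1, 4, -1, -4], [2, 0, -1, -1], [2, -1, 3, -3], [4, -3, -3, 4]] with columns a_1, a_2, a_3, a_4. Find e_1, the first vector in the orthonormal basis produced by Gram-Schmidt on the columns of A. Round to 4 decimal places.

e_1 = (-0.6247, 0.1562, 0.3123, 0.3123, 0.6247)

a_1 = (-4, 1, 2, 2, 4); ‖a_1‖ = 6.4031, so e_1 = (-0.6247, 0.1562, 0.3123, 0.3123, 0.6247).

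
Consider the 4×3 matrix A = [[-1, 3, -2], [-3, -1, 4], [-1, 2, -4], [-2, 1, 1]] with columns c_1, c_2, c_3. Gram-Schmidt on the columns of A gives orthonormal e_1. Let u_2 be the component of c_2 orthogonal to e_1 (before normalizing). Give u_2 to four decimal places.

u_2 = (2.7333, -1.8000, 1.7333, 0.4667)

c_1 = (-1, -3, -1, -2); ‖c_1‖ = 3.8730, so e_1 = (-0.2582, -0.7746, -0.2582, -0.5164).
e_1·c_2 = (-0.2582)·3 + (-0.7746)·(-1) + (-0.2582)·2 + (-0.5164)·1 = -1.0328.
u_2 = c_2 + 1.0328·e_1 = (2.7333, -1.8000, 1.7333, 0.4667).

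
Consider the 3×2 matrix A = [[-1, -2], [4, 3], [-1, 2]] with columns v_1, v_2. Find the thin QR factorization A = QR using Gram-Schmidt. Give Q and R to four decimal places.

Q = [[-0.2357, -0.4444], [0.9428, 0.1111], [-0.2357, 0.8889]], R = [[4.2426, 2.8284], [0.0000, 3.0000]]

v_1 = (-1, 4, -1); ‖v_1‖ = 4.2426, so q_1 = (-0.2357, 0.9428, -0.2357).
q_1·v_2 = (-0.2357)·(-2) + 0.9428·3 + (-0.2357)·2 = 2.8284.
u_2 = v_2 − 2.8284·q_1 = (-1.3333, 0.3333, 2.6667).
‖u_2‖ = 3.0000, so q_2 = (-0.4444, 0.1111, 0.8889).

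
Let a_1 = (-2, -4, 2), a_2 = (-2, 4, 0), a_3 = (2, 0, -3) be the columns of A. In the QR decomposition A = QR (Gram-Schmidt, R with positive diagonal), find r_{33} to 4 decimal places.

r_{33} = 1.7457

a_1 = (-2, -4, 2); ‖a_1‖ = 4.8990, so e_1 = (-0.4082, -0.8165, 0.4082).
e_1·a_2 = (-0.4082)·(-2) + (-0.8165)·4 + 0.4082·0 = -2.4495.
u_2 = a_2 + 2.4495·e_1 = (-3.0000, 2.0000, 1.0000).
‖u_2‖ = 3.7417, so e_2 = (-0.8018, 0.5345, 0.2673).
e_1·a_3 = (-0.4082)·2 + (-0.8165)·0 + 0.4082·(-3) = -2.0412; e_2·a_3 = (-0.8018)·2 + 0.5345·0 + 0.2673·(-3) = -2.4054.
u_3 = a_3 + 2.0412·e_1 + 2.4054·e_2 = (-0.7619, -0.3810, -1.5238).
r_{33} = ‖u_3‖ = 1.7457.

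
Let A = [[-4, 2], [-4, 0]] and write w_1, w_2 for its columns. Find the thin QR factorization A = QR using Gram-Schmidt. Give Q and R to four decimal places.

w_1 = (-4, -4); ‖w_1‖ = 5.6569, so e_1 = (-0.7071, -0.7071).
e_1·w_2 = (-0.7071)·2 + (-0.7071)·0 = -1.4142.
u_2 = w_2 + 1.4142·e_1 = (1.0000, -1.0000).
‖u_2‖ = 1.4142, so e_2 = (0.7071, -0.7071).

Q = [[-0.7071, 0.7071], [-0.7071, -0.7071]], R = [[5.6569, -1.4142], [0.0000, 1.4142]]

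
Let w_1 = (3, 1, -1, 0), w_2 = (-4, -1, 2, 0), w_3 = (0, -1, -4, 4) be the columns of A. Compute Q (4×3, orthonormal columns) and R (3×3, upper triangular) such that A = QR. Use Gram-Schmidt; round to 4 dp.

Q = [[0.9045, 0.1231, -0.0816], [0.3015, 0.4924, 0.1633], [-0.3015, 0.8616, -0.0816], [0.0000, 0.0000, 0.9798]], R = [[3.3166, -4.5227, 0.9045], [0.0000, 0.7385, -3.9389], [0.0000, 0.0000, 4.0825]]

e_1 = w_1/‖w_1‖ = (3, 1, -1, 0)/3.3166 = (0.9045, 0.3015, -0.3015, 0.0000).
r_{12} = e_1·w_2 = -4.5227.
u_2 = w_2 + 4.5227·e_1 = (0.0909, 0.3636, 0.6364, 0.0000).
‖u_2‖ = 0.7385, so e_2 = (0.1231, 0.4924, 0.8616, 0.0000).
r_{13} = e_1·w_3 = 0.9045; r_{23} = e_2·w_3 = -3.9389.
u_3 = w_3 − 0.9045·e_1 + 3.9389·e_2 = (-0.3333, 0.6667, -0.3333, 4.0000).
‖u_3‖ = 4.0825, so e_3 = (-0.0816, 0.1633, -0.0816, 0.9798).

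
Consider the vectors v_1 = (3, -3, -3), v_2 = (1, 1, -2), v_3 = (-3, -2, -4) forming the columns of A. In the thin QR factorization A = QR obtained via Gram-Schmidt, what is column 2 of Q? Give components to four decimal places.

q_2 = (0.1543, 0.7715, -0.6172)

q_1 = v_1/‖v_1‖ = (3, -3, -3)/5.1962 = (0.5774, -0.5774, -0.5774).
r_{12} = q_1·v_2 = 1.1547.
u_2 = v_2 − 1.1547·q_1 = (0.3333, 1.6667, -1.3333).
‖u_2‖ = 2.1602, so q_2 = (0.1543, 0.7715, -0.6172).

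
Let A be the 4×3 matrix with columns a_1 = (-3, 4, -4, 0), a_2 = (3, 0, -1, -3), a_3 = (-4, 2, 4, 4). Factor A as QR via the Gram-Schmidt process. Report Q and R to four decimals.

a_1 = (-3, 4, -4, 0); ‖a_1‖ = 6.4031, so q_1 = (-0.4685, 0.6247, -0.6247, 0.0000).
q_1·a_2 = (-0.4685)·3 + 0.6247·0 + (-0.6247)·(-1) + 0.0000·(-3) = -0.7809.
u_2 = a_2 + 0.7809·q_1 = (2.6341, 0.4878, -1.4878, -3.0000).
‖u_2‖ = 4.2884, so q_2 = (0.6143, 0.1138, -0.3469, -0.6996).
q_1·a_3 = (-0.4685)·(-4) + 0.6247·2 + (-0.6247)·4 + 0.0000·4 = 0.6247; q_2·a_3 = 0.6143·(-4) + 0.1138·2 + (-0.3469)·4 + (-0.6996)·4 = -6.4155.
u_3 = a_3 − 0.6247·q_1 + 6.4155·q_2 = (0.2334, 2.3395, 2.1645, -0.4881).
‖u_3‖ = 3.2328, so q_3 = (0.0722, 0.7237, 0.6695, -0.1510).

Q = [[-0.4685, 0.6143, 0.0722], [0.6247, 0.1138, 0.7237], [-0.6247, -0.3469, 0.6695], [0.0000, -0.6996, -0.1510]], R = [[6.4031, -0.7809, 0.6247], [0.0000, 4.2884, -6.4155], [0.0000, 0.0000, 3.2328]]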